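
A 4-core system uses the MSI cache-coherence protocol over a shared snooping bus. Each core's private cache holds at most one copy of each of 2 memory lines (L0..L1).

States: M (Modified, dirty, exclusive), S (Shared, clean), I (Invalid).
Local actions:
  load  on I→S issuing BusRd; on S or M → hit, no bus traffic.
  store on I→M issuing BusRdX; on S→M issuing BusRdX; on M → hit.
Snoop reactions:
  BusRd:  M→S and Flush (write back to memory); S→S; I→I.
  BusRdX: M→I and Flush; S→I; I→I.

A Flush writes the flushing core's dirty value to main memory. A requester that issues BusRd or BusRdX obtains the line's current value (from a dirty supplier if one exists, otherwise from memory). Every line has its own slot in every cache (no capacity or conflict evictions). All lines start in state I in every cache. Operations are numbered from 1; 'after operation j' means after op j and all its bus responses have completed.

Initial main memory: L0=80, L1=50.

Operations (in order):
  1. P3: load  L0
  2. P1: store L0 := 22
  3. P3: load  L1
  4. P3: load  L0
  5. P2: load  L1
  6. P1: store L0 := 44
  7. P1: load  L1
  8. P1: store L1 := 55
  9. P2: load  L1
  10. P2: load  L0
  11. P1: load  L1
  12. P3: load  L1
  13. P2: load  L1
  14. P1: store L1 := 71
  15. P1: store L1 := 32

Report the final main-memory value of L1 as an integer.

1. P3: load  L0  bus=[BusRd]  L0: P0=I P1=I P2=I P3=S  mem[L0]=80
2. P1: store L0 := 22  bus=[BusRdX]  L0: P0=I P1=M P2=I P3=I  mem[L0]=80
3. P3: load  L1  bus=[BusRd]  L1: P0=I P1=I P2=I P3=S  mem[L1]=50
4. P3: load  L0  bus=[BusRd,Flush]  L0: P0=I P1=S P2=I P3=S  mem[L0]=22
5. P2: load  L1  bus=[BusRd]  L1: P0=I P1=I P2=S P3=S  mem[L1]=50
6. P1: store L0 := 44  bus=[BusRdX]  L0: P0=I P1=M P2=I P3=I  mem[L0]=22
7. P1: load  L1  bus=[BusRd]  L1: P0=I P1=S P2=S P3=S  mem[L1]=50
8. P1: store L1 := 55  bus=[BusRdX]  L1: P0=I P1=M P2=I P3=I  mem[L1]=50
9. P2: load  L1  bus=[BusRd,Flush]  L1: P0=I P1=S P2=S P3=I  mem[L1]=55
10. P2: load  L0  bus=[BusRd,Flush]  L0: P0=I P1=S P2=S P3=I  mem[L0]=44
11. P1: load  L1  bus=[-]  L1: P0=I P1=S P2=S P3=I  mem[L1]=55
12. P3: load  L1  bus=[BusRd]  L1: P0=I P1=S P2=S P3=S  mem[L1]=55
13. P2: load  L1  bus=[-]  L1: P0=I P1=S P2=S P3=S  mem[L1]=55
14. P1: store L1 := 71  bus=[BusRdX]  L1: P0=I P1=M P2=I P3=I  mem[L1]=55
15. P1: store L1 := 32  bus=[-]  L1: P0=I P1=M P2=I P3=I  mem[L1]=55

memory[L1] = 55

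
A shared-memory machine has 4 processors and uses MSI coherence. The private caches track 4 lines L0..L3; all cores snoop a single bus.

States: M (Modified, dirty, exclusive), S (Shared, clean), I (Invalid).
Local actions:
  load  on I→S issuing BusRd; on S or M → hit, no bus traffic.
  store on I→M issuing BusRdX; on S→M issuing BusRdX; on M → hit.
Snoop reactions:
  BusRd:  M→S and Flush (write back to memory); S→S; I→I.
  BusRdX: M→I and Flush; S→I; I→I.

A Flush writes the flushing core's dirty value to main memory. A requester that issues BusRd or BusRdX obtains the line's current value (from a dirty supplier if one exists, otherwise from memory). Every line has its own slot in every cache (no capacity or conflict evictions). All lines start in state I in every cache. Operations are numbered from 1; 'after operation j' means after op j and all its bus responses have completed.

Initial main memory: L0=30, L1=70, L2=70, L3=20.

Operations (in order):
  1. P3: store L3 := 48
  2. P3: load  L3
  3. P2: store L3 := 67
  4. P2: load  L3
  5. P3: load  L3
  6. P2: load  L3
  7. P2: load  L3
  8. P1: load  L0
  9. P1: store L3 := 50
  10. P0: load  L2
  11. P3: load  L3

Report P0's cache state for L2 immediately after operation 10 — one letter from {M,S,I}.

state = S

[1] P3: store L3 := 48 | P0:I, P1:I, P2:I, P3:M(48) | bus: BusRdX
[2] P3: load  L3 | P0:I, P1:I, P2:I, P3:M(48) | bus: none
[3] P2: store L3 := 67 | P0:I, P1:I, P2:M(67), P3:I | bus: BusRdX,Flush
[4] P2: load  L3 | P0:I, P1:I, P2:M(67), P3:I | bus: none
[5] P3: load  L3 | P0:I, P1:I, P2:S(67), P3:S(67) | bus: BusRd,Flush
[6] P2: load  L3 | P0:I, P1:I, P2:S(67), P3:S(67) | bus: none
[7] P2: load  L3 | P0:I, P1:I, P2:S(67), P3:S(67) | bus: none
[8] P1: load  L0 | P0:I, P1:S(30), P2:I, P3:I | bus: BusRd
[9] P1: store L3 := 50 | P0:I, P1:M(50), P2:I, P3:I | bus: BusRdX
[10] P0: load  L2 | P0:S(70), P1:I, P2:I, P3:I | bus: BusRd
[11] P3: load  L3 | P0:I, P1:S(50), P2:I, P3:S(50) | bus: BusRd,Flush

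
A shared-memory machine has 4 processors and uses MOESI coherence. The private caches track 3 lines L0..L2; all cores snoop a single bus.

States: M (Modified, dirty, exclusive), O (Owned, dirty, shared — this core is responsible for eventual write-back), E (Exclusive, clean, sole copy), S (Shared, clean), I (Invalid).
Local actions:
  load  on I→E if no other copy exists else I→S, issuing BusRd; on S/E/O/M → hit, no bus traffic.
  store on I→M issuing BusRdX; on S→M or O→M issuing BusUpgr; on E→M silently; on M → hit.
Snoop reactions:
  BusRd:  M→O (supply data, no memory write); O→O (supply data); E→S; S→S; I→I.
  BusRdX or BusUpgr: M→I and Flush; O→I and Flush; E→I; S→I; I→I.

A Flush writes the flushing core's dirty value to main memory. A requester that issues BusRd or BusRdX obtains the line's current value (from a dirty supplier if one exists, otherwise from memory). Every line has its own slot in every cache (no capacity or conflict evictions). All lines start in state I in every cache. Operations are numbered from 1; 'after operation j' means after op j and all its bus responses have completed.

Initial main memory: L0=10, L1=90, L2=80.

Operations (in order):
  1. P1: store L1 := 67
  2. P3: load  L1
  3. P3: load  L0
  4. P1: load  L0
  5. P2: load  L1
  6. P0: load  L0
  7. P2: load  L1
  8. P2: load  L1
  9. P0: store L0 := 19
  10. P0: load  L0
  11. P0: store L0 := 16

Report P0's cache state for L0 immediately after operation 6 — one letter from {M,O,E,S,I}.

state = S

[1] P1: store L1 := 67 | P0:I, P1:M(67), P2:I, P3:I | bus: BusRdX
[2] P3: load  L1 | P0:I, P1:O(67), P2:I, P3:S(67) | bus: BusRd
[3] P3: load  L0 | P0:I, P1:I, P2:I, P3:E(10) | bus: BusRd
[4] P1: load  L0 | P0:I, P1:S(10), P2:I, P3:S(10) | bus: BusRd
[5] P2: load  L1 | P0:I, P1:O(67), P2:S(67), P3:S(67) | bus: BusRd
[6] P0: load  L0 | P0:S(10), P1:S(10), P2:I, P3:S(10) | bus: BusRd
[7] P2: load  L1 | P0:I, P1:O(67), P2:S(67), P3:S(67) | bus: none
[8] P2: load  L1 | P0:I, P1:O(67), P2:S(67), P3:S(67) | bus: none
[9] P0: store L0 := 19 | P0:M(19), P1:I, P2:I, P3:I | bus: BusUpgr
[10] P0: load  L0 | P0:M(19), P1:I, P2:I, P3:I | bus: none
[11] P0: store L0 := 16 | P0:M(16), P1:I, P2:I, P3:I | bus: none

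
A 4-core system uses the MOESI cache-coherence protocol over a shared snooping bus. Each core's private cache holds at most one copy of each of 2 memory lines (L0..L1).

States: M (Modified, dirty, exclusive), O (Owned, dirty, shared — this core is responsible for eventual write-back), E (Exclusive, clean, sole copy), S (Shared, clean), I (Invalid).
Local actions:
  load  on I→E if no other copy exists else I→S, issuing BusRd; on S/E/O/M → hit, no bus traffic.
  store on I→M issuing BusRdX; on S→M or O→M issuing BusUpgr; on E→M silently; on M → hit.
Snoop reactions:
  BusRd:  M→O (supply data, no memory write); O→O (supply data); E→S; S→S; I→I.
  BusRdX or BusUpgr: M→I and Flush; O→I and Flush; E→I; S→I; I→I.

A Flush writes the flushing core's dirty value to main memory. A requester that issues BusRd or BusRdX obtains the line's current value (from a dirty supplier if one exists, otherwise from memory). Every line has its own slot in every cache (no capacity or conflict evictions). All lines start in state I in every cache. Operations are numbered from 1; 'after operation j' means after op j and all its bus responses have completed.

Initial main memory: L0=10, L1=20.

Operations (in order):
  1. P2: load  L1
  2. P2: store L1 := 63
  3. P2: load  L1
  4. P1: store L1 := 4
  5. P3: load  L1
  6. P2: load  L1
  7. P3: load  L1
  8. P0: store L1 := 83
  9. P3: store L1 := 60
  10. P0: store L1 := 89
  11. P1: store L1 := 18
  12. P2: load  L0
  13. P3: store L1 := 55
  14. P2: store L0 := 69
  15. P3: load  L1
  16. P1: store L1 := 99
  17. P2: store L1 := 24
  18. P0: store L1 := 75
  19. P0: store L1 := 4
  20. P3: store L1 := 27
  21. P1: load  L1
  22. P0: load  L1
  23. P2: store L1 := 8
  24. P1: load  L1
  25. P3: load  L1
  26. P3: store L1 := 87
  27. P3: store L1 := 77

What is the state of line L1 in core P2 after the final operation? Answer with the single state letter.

1. P2: load  L1  bus=[BusRd]  L1: P0=I P1=I P2=E P3=I  mem[L1]=20
2. P2: store L1 := 63  bus=[-]  L1: P0=I P1=I P2=M P3=I  mem[L1]=20
3. P2: load  L1  bus=[-]  L1: P0=I P1=I P2=M P3=I  mem[L1]=20
4. P1: store L1 := 4  bus=[BusRdX,Flush]  L1: P0=I P1=M P2=I P3=I  mem[L1]=63
5. P3: load  L1  bus=[BusRd]  L1: P0=I P1=O P2=I P3=S  mem[L1]=63
6. P2: load  L1  bus=[BusRd]  L1: P0=I P1=O P2=S P3=S  mem[L1]=63
7. P3: load  L1  bus=[-]  L1: P0=I P1=O P2=S P3=S  mem[L1]=63
8. P0: store L1 := 83  bus=[BusRdX,Flush]  L1: P0=M P1=I P2=I P3=I  mem[L1]=4
9. P3: store L1 := 60  bus=[BusRdX,Flush]  L1: P0=I P1=I P2=I P3=M  mem[L1]=83
10. P0: store L1 := 89  bus=[BusRdX,Flush]  L1: P0=M P1=I P2=I P3=I  mem[L1]=60
11. P1: store L1 := 18  bus=[BusRdX,Flush]  L1: P0=I P1=M P2=I P3=I  mem[L1]=89
12. P2: load  L0  bus=[BusRd]  L0: P0=I P1=I P2=E P3=I  mem[L0]=10
13. P3: store L1 := 55  bus=[BusRdX,Flush]  L1: P0=I P1=I P2=I P3=M  mem[L1]=18
14. P2: store L0 := 69  bus=[-]  L0: P0=I P1=I P2=M P3=I  mem[L0]=10
15. P3: load  L1  bus=[-]  L1: P0=I P1=I P2=I P3=M  mem[L1]=18
16. P1: store L1 := 99  bus=[BusRdX,Flush]  L1: P0=I P1=M P2=I P3=I  mem[L1]=55
17. P2: store L1 := 24  bus=[BusRdX,Flush]  L1: P0=I P1=I P2=M P3=I  mem[L1]=99
18. P0: store L1 := 75  bus=[BusRdX,Flush]  L1: P0=M P1=I P2=I P3=I  mem[L1]=24
19. P0: store L1 := 4  bus=[-]  L1: P0=M P1=I P2=I P3=I  mem[L1]=24
20. P3: store L1 := 27  bus=[BusRdX,Flush]  L1: P0=I P1=I P2=I P3=M  mem[L1]=4
21. P1: load  L1  bus=[BusRd]  L1: P0=I P1=S P2=I P3=O  mem[L1]=4
22. P0: load  L1  bus=[BusRd]  L1: P0=S P1=S P2=I P3=O  mem[L1]=4
23. P2: store L1 := 8  bus=[BusRdX,Flush]  L1: P0=I P1=I P2=M P3=I  mem[L1]=27
24. P1: load  L1  bus=[BusRd]  L1: P0=I P1=S P2=O P3=I  mem[L1]=27
25. P3: load  L1  bus=[BusRd]  L1: P0=I P1=S P2=O P3=S  mem[L1]=27
26. P3: store L1 := 87  bus=[BusUpgr,Flush]  L1: P0=I P1=I P2=I P3=M  mem[L1]=8
27. P3: store L1 := 77  bus=[-]  L1: P0=I P1=I P2=I P3=M  mem[L1]=8

state = I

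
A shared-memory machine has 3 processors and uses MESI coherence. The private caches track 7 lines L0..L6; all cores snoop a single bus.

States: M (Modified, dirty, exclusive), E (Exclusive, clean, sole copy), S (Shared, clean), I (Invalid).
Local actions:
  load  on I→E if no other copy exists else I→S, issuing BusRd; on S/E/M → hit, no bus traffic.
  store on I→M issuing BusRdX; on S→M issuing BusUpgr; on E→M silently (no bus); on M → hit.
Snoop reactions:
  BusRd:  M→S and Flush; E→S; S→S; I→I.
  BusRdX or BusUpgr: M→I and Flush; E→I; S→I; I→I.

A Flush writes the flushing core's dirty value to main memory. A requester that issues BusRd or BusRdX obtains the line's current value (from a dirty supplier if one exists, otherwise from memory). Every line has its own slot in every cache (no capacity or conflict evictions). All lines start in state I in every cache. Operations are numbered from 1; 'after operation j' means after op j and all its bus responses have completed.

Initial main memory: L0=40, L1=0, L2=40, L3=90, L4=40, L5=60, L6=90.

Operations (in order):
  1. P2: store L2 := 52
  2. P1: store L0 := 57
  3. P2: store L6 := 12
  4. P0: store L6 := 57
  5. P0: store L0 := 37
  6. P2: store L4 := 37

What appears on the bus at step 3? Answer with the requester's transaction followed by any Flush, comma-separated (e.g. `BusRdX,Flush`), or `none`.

bus = BusRdX

step 1: P2: store L2 := 52  ⟶  IIM  (L2)  txn=BusRdX  M[L2]=40
step 2: P1: store L0 := 57  ⟶  IMI  (L0)  txn=BusRdX  M[L0]=40
step 3: P2: store L6 := 12  ⟶  IIM  (L6)  txn=BusRdX  M[L6]=90
step 4: P0: store L6 := 57  ⟶  MII  (L6)  txn=BusRdX+Flush  M[L6]=12
step 5: P0: store L0 := 37  ⟶  MII  (L0)  txn=BusRdX+Flush  M[L0]=57
step 6: P2: store L4 := 37  ⟶  IIM  (L4)  txn=BusRdX  M[L4]=40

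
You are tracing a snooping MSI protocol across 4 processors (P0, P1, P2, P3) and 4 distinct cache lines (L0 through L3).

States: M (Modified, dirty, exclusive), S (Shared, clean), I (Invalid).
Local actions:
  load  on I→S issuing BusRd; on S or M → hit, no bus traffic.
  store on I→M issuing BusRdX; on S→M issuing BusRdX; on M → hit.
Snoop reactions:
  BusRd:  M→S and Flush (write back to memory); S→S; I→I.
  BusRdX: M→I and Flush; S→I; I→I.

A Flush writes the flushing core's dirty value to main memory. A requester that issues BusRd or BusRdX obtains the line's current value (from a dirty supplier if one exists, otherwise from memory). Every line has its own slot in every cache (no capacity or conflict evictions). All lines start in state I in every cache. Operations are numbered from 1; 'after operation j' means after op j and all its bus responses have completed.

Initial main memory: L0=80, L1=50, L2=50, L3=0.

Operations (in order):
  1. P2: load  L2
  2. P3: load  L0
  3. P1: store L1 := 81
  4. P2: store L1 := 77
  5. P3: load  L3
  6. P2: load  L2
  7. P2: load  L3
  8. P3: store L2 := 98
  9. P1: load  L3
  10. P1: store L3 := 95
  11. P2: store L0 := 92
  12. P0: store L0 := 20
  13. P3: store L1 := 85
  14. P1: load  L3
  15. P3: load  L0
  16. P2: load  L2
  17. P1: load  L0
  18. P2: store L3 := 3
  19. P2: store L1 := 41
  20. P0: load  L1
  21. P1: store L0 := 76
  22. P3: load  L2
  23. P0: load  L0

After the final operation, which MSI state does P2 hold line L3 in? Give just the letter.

state = M

[1] P2: load  L2 | P0:I, P1:I, P2:S(50), P3:I | bus: BusRd
[2] P3: load  L0 | P0:I, P1:I, P2:I, P3:S(80) | bus: BusRd
[3] P1: store L1 := 81 | P0:I, P1:M(81), P2:I, P3:I | bus: BusRdX
[4] P2: store L1 := 77 | P0:I, P1:I, P2:M(77), P3:I | bus: BusRdX,Flush
[5] P3: load  L3 | P0:I, P1:I, P2:I, P3:S(0) | bus: BusRd
[6] P2: load  L2 | P0:I, P1:I, P2:S(50), P3:I | bus: none
[7] P2: load  L3 | P0:I, P1:I, P2:S(0), P3:S(0) | bus: BusRd
[8] P3: store L2 := 98 | P0:I, P1:I, P2:I, P3:M(98) | bus: BusRdX
[9] P1: load  L3 | P0:I, P1:S(0), P2:S(0), P3:S(0) | bus: BusRd
[10] P1: store L3 := 95 | P0:I, P1:M(95), P2:I, P3:I | bus: BusRdX
[11] P2: store L0 := 92 | P0:I, P1:I, P2:M(92), P3:I | bus: BusRdX
[12] P0: store L0 := 20 | P0:M(20), P1:I, P2:I, P3:I | bus: BusRdX,Flush
[13] P3: store L1 := 85 | P0:I, P1:I, P2:I, P3:M(85) | bus: BusRdX,Flush
[14] P1: load  L3 | P0:I, P1:M(95), P2:I, P3:I | bus: none
[15] P3: load  L0 | P0:S(20), P1:I, P2:I, P3:S(20) | bus: BusRd,Flush
[16] P2: load  L2 | P0:I, P1:I, P2:S(98), P3:S(98) | bus: BusRd,Flush
[17] P1: load  L0 | P0:S(20), P1:S(20), P2:I, P3:S(20) | bus: BusRd
[18] P2: store L3 := 3 | P0:I, P1:I, P2:M(3), P3:I | bus: BusRdX,Flush
[19] P2: store L1 := 41 | P0:I, P1:I, P2:M(41), P3:I | bus: BusRdX,Flush
[20] P0: load  L1 | P0:S(41), P1:I, P2:S(41), P3:I | bus: BusRd,Flush
[21] P1: store L0 := 76 | P0:I, P1:M(76), P2:I, P3:I | bus: BusRdX
[22] P3: load  L2 | P0:I, P1:I, P2:S(98), P3:S(98) | bus: none
[23] P0: load  L0 | P0:S(76), P1:S(76), P2:I, P3:I | bus: BusRd,Flush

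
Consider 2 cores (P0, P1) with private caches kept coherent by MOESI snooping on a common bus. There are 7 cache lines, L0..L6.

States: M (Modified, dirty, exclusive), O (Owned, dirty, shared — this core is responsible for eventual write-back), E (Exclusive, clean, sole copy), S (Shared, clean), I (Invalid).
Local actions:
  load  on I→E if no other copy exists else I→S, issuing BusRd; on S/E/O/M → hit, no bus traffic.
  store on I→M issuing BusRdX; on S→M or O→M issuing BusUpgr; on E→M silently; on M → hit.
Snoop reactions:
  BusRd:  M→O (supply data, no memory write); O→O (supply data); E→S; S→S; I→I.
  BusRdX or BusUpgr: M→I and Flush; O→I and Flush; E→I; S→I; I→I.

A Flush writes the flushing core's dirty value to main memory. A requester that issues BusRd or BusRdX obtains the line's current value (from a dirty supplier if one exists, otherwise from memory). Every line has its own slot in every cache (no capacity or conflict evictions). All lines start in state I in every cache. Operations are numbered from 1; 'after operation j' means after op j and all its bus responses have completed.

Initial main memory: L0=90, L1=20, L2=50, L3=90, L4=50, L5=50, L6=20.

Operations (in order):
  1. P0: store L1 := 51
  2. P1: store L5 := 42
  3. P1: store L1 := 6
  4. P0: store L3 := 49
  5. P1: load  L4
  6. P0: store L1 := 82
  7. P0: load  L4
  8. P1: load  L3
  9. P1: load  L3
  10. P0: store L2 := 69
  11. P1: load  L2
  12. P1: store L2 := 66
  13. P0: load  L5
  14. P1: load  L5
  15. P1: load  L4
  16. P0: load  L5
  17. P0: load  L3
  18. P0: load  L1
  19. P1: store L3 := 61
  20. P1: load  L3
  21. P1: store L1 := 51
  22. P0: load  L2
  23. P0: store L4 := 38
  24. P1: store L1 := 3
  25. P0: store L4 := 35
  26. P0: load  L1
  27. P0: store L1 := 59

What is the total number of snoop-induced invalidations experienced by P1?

  op1 P0: store L1 := 51 → M/I on L1; bus BusRdX; mem=20
  op2 P1: store L5 := 42 → I/M on L5; bus BusRdX; mem=50
  op3 P1: store L1 := 6 → I/M on L1; bus BusRdX Flush; mem=51
  op4 P0: store L3 := 49 → M/I on L3; bus BusRdX; mem=90
  op5 P1: load  L4 → I/E on L4; bus BusRd; mem=50
  op6 P0: store L1 := 82 → M/I on L1; bus BusRdX Flush; mem=6
  op7 P0: load  L4 → S/S on L4; bus BusRd; mem=50
  op8 P1: load  L3 → O/S on L3; bus BusRd; mem=90
  op9 P1: load  L3 → O/S on L3; bus (none); mem=90
  op10 P0: store L2 := 69 → M/I on L2; bus BusRdX; mem=50
  op11 P1: load  L2 → O/S on L2; bus BusRd; mem=50
  op12 P1: store L2 := 66 → I/M on L2; bus BusUpgr Flush; mem=69
  op13 P0: load  L5 → S/O on L5; bus BusRd; mem=50
  op14 P1: load  L5 → S/O on L5; bus (none); mem=50
  op15 P1: load  L4 → S/S on L4; bus (none); mem=50
  op16 P0: load  L5 → S/O on L5; bus (none); mem=50
  op17 P0: load  L3 → O/S on L3; bus (none); mem=90
  op18 P0: load  L1 → M/I on L1; bus (none); mem=6
  op19 P1: store L3 := 61 → I/M on L3; bus BusUpgr Flush; mem=49
  op20 P1: load  L3 → I/M on L3; bus (none); mem=49
  op21 P1: store L1 := 51 → I/M on L1; bus BusRdX Flush; mem=82
  op22 P0: load  L2 → S/O on L2; bus BusRd; mem=69
  op23 P0: store L4 := 38 → M/I on L4; bus BusUpgr; mem=50
  op24 P1: store L1 := 3 → I/M on L1; bus (none); mem=82
  op25 P0: store L4 := 35 → M/I on L4; bus (none); mem=50
  op26 P0: load  L1 → S/O on L1; bus BusRd; mem=82
  op27 P0: store L1 := 59 → M/I on L1; bus BusUpgr Flush; mem=3

invalidations = 3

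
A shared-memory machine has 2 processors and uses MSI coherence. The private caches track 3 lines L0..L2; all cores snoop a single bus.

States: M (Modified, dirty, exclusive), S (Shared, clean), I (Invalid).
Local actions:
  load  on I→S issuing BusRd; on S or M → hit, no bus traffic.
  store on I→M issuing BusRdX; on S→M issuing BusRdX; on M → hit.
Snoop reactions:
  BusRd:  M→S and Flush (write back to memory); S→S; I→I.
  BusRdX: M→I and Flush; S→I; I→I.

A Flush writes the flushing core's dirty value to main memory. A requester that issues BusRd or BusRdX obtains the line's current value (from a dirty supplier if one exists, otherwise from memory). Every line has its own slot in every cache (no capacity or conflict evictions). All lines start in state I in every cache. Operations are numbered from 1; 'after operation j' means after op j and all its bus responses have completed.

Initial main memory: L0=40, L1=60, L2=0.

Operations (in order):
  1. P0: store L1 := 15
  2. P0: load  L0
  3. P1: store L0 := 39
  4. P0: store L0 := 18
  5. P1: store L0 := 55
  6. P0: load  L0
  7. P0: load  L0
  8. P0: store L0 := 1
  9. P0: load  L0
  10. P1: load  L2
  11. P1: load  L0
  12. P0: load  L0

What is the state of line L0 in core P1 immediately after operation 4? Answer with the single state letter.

state = I

  op1 P0: store L1 := 15 → M/I on L1; bus BusRdX; mem=60
  op2 P0: load  L0 → S/I on L0; bus BusRd; mem=40
  op3 P1: store L0 := 39 → I/M on L0; bus BusRdX; mem=40
  op4 P0: store L0 := 18 → M/I on L0; bus BusRdX Flush; mem=39
  op5 P1: store L0 := 55 → I/M on L0; bus BusRdX Flush; mem=18
  op6 P0: load  L0 → S/S on L0; bus BusRd Flush; mem=55
  op7 P0: load  L0 → S/S on L0; bus (none); mem=55
  op8 P0: store L0 := 1 → M/I on L0; bus BusRdX; mem=55
  op9 P0: load  L0 → M/I on L0; bus (none); mem=55
  op10 P1: load  L2 → I/S on L2; bus BusRd; mem=0
  op11 P1: load  L0 → S/S on L0; bus BusRd Flush; mem=1
  op12 P0: load  L0 → S/S on L0; bus (none); mem=1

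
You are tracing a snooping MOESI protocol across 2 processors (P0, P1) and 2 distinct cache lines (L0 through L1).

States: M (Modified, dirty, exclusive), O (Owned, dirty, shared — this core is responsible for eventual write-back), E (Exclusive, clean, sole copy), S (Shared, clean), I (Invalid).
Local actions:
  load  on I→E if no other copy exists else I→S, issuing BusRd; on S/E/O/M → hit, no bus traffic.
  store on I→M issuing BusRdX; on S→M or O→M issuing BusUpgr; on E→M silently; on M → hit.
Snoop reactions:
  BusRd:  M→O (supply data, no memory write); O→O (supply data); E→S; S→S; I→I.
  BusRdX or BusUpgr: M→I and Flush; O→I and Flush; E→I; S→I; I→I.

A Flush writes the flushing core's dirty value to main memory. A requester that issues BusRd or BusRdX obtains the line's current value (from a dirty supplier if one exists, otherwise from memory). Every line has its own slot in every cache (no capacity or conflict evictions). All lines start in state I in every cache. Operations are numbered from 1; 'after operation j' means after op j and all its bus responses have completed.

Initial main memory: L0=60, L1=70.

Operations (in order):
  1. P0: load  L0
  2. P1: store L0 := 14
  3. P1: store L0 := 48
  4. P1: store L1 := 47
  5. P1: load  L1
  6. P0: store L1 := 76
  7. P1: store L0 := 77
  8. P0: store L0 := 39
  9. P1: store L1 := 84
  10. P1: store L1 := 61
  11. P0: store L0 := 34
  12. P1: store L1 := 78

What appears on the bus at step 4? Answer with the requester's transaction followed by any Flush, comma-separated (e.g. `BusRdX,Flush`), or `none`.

  op1 P0: load  L0 → E/I on L0; bus BusRd; mem=60
  op2 P1: store L0 := 14 → I/M on L0; bus BusRdX; mem=60
  op3 P1: store L0 := 48 → I/M on L0; bus (none); mem=60
  op4 P1: store L1 := 47 → I/M on L1; bus BusRdX; mem=70
  op5 P1: load  L1 → I/M on L1; bus (none); mem=70
  op6 P0: store L1 := 76 → M/I on L1; bus BusRdX Flush; mem=47
  op7 P1: store L0 := 77 → I/M on L0; bus (none); mem=60
  op8 P0: store L0 := 39 → M/I on L0; bus BusRdX Flush; mem=77
  op9 P1: store L1 := 84 → I/M on L1; bus BusRdX Flush; mem=76
  op10 P1: store L1 := 61 → I/M on L1; bus (none); mem=76
  op11 P0: store L0 := 34 → M/I on L0; bus (none); mem=77
  op12 P1: store L1 := 78 → I/M on L1; bus (none); mem=76

bus = BusRdX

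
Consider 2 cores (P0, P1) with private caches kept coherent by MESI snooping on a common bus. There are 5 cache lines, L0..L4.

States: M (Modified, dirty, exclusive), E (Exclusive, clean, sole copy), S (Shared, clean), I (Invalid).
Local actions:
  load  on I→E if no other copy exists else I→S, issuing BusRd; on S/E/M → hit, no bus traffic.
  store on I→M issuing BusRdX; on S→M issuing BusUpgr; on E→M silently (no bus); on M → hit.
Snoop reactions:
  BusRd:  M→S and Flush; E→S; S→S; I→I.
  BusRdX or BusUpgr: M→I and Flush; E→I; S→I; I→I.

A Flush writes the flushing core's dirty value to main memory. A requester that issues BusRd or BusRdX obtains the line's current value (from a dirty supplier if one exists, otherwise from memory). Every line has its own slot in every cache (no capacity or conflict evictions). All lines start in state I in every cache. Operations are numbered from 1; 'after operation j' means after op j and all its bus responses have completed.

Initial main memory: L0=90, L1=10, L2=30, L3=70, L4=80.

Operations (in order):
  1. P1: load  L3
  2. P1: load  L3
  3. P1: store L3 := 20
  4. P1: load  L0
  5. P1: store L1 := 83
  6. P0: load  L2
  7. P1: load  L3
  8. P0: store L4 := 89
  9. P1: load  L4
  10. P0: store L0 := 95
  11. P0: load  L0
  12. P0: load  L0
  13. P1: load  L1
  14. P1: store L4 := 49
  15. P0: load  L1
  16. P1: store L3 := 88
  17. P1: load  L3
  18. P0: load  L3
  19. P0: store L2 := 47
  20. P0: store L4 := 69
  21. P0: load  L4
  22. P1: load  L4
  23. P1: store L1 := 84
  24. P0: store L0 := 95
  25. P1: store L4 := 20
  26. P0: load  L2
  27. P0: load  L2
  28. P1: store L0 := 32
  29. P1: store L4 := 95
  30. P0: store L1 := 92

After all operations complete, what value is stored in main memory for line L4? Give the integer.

1. P1: load  L3  bus=[BusRd]  L3: P0=I P1=E  mem[L3]=70
2. P1: load  L3  bus=[-]  L3: P0=I P1=E  mem[L3]=70
3. P1: store L3 := 20  bus=[-]  L3: P0=I P1=M  mem[L3]=70
4. P1: load  L0  bus=[BusRd]  L0: P0=I P1=E  mem[L0]=90
5. P1: store L1 := 83  bus=[BusRdX]  L1: P0=I P1=M  mem[L1]=10
6. P0: load  L2  bus=[BusRd]  L2: P0=E P1=I  mem[L2]=30
7. P1: load  L3  bus=[-]  L3: P0=I P1=M  mem[L3]=70
8. P0: store L4 := 89  bus=[BusRdX]  L4: P0=M P1=I  mem[L4]=80
9. P1: load  L4  bus=[BusRd,Flush]  L4: P0=S P1=S  mem[L4]=89
10. P0: store L0 := 95  bus=[BusRdX]  L0: P0=M P1=I  mem[L0]=90
11. P0: load  L0  bus=[-]  L0: P0=M P1=I  mem[L0]=90
12. P0: load  L0  bus=[-]  L0: P0=M P1=I  mem[L0]=90
13. P1: load  L1  bus=[-]  L1: P0=I P1=M  mem[L1]=10
14. P1: store L4 := 49  bus=[BusUpgr]  L4: P0=I P1=M  mem[L4]=89
15. P0: load  L1  bus=[BusRd,Flush]  L1: P0=S P1=S  mem[L1]=83
16. P1: store L3 := 88  bus=[-]  L3: P0=I P1=M  mem[L3]=70
17. P1: load  L3  bus=[-]  L3: P0=I P1=M  mem[L3]=70
18. P0: load  L3  bus=[BusRd,Flush]  L3: P0=S P1=S  mem[L3]=88
19. P0: store L2 := 47  bus=[-]  L2: P0=M P1=I  mem[L2]=30
20. P0: store L4 := 69  bus=[BusRdX,Flush]  L4: P0=M P1=I  mem[L4]=49
21. P0: load  L4  bus=[-]  L4: P0=M P1=I  mem[L4]=49
22. P1: load  L4  bus=[BusRd,Flush]  L4: P0=S P1=S  mem[L4]=69
23. P1: store L1 := 84  bus=[BusUpgr]  L1: P0=I P1=M  mem[L1]=83
24. P0: store L0 := 95  bus=[-]  L0: P0=M P1=I  mem[L0]=90
25. P1: store L4 := 20  bus=[BusUpgr]  L4: P0=I P1=M  mem[L4]=69
26. P0: load  L2  bus=[-]  L2: P0=M P1=I  mem[L2]=30
27. P0: load  L2  bus=[-]  L2: P0=M P1=I  mem[L2]=30
28. P1: store L0 := 32  bus=[BusRdX,Flush]  L0: P0=I P1=M  mem[L0]=95
29. P1: store L4 := 95  bus=[-]  L4: P0=I P1=M  mem[L4]=69
30. P0: store L1 := 92  bus=[BusRdX,Flush]  L1: P0=M P1=I  mem[L1]=84

memory[L4] = 69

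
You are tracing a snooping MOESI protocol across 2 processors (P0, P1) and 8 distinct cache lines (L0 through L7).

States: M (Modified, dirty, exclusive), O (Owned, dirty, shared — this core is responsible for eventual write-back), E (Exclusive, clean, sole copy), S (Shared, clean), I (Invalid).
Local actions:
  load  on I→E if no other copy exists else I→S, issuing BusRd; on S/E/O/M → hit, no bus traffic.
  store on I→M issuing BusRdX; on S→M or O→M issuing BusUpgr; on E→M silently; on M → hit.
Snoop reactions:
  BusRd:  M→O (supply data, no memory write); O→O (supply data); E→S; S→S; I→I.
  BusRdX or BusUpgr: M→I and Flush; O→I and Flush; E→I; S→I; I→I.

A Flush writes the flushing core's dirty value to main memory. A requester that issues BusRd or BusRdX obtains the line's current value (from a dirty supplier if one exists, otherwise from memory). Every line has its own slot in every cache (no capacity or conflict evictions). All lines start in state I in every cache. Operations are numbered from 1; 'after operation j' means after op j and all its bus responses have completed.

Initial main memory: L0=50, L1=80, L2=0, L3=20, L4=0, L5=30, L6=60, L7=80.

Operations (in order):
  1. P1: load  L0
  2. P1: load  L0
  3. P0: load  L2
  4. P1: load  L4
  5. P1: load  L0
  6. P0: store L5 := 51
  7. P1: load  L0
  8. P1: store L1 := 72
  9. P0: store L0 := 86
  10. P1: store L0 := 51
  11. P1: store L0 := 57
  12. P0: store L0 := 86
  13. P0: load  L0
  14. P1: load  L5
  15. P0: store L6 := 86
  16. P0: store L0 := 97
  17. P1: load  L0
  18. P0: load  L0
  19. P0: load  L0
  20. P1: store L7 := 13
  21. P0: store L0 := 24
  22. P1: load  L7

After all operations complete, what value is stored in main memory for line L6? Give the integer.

memory[L6] = 60

1. P1: load  L0  bus=[BusRd]  L0: P0=I P1=E  mem[L0]=50
2. P1: load  L0  bus=[-]  L0: P0=I P1=E  mem[L0]=50
3. P0: load  L2  bus=[BusRd]  L2: P0=E P1=I  mem[L2]=0
4. P1: load  L4  bus=[BusRd]  L4: P0=I P1=E  mem[L4]=0
5. P1: load  L0  bus=[-]  L0: P0=I P1=E  mem[L0]=50
6. P0: store L5 := 51  bus=[BusRdX]  L5: P0=M P1=I  mem[L5]=30
7. P1: load  L0  bus=[-]  L0: P0=I P1=E  mem[L0]=50
8. P1: store L1 := 72  bus=[BusRdX]  L1: P0=I P1=M  mem[L1]=80
9. P0: store L0 := 86  bus=[BusRdX]  L0: P0=M P1=I  mem[L0]=50
10. P1: store L0 := 51  bus=[BusRdX,Flush]  L0: P0=I P1=M  mem[L0]=86
11. P1: store L0 := 57  bus=[-]  L0: P0=I P1=M  mem[L0]=86
12. P0: store L0 := 86  bus=[BusRdX,Flush]  L0: P0=M P1=I  mem[L0]=57
13. P0: load  L0  bus=[-]  L0: P0=M P1=I  mem[L0]=57
14. P1: load  L5  bus=[BusRd]  L5: P0=O P1=S  mem[L5]=30
15. P0: store L6 := 86  bus=[BusRdX]  L6: P0=M P1=I  mem[L6]=60
16. P0: store L0 := 97  bus=[-]  L0: P0=M P1=I  mem[L0]=57
17. P1: load  L0  bus=[BusRd]  L0: P0=O P1=S  mem[L0]=57
18. P0: load  L0  bus=[-]  L0: P0=O P1=S  mem[L0]=57
19. P0: load  L0  bus=[-]  L0: P0=O P1=S  mem[L0]=57
20. P1: store L7 := 13  bus=[BusRdX]  L7: P0=I P1=M  mem[L7]=80
21. P0: store L0 := 24  bus=[BusUpgr]  L0: P0=M P1=I  mem[L0]=57
22. P1: load  L7  bus=[-]  L7: P0=I P1=M  mem[L7]=80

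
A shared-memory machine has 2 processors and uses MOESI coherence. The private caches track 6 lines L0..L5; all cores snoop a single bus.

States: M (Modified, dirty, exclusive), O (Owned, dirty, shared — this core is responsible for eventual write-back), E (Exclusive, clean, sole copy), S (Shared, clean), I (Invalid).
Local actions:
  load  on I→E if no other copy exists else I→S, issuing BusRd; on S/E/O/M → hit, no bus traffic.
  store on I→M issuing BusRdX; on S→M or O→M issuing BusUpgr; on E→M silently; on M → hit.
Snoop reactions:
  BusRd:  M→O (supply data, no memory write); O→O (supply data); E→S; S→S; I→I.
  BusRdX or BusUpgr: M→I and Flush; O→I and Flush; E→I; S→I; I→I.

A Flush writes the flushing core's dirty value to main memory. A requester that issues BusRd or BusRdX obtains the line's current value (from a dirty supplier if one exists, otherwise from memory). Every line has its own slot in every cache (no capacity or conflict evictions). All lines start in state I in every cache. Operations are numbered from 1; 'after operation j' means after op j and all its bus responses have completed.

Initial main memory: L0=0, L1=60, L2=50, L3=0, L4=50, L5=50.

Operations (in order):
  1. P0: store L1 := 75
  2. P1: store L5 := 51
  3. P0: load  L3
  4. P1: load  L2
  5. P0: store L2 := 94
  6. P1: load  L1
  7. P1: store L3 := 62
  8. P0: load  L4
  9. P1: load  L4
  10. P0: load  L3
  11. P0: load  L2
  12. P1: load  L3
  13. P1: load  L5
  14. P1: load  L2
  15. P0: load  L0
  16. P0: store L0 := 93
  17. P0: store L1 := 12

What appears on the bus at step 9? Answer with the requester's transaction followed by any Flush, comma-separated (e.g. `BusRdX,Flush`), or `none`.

[1] P0: store L1 := 75 | P0:M(75), P1:I | bus: BusRdX
[2] P1: store L5 := 51 | P0:I, P1:M(51) | bus: BusRdX
[3] P0: load  L3 | P0:E(0), P1:I | bus: BusRd
[4] P1: load  L2 | P0:I, P1:E(50) | bus: BusRd
[5] P0: store L2 := 94 | P0:M(94), P1:I | bus: BusRdX
[6] P1: load  L1 | P0:O(75), P1:S(75) | bus: BusRd
[7] P1: store L3 := 62 | P0:I, P1:M(62) | bus: BusRdX
[8] P0: load  L4 | P0:E(50), P1:I | bus: BusRd
[9] P1: load  L4 | P0:S(50), P1:S(50) | bus: BusRd
[10] P0: load  L3 | P0:S(62), P1:O(62) | bus: BusRd
[11] P0: load  L2 | P0:M(94), P1:I | bus: none
[12] P1: load  L3 | P0:S(62), P1:O(62) | bus: none
[13] P1: load  L5 | P0:I, P1:M(51) | bus: none
[14] P1: load  L2 | P0:O(94), P1:S(94) | bus: BusRd
[15] P0: load  L0 | P0:E(0), P1:I | bus: BusRd
[16] P0: store L0 := 93 | P0:M(93), P1:I | bus: none
[17] P0: store L1 := 12 | P0:M(12), P1:I | bus: BusUpgr

bus = BusRd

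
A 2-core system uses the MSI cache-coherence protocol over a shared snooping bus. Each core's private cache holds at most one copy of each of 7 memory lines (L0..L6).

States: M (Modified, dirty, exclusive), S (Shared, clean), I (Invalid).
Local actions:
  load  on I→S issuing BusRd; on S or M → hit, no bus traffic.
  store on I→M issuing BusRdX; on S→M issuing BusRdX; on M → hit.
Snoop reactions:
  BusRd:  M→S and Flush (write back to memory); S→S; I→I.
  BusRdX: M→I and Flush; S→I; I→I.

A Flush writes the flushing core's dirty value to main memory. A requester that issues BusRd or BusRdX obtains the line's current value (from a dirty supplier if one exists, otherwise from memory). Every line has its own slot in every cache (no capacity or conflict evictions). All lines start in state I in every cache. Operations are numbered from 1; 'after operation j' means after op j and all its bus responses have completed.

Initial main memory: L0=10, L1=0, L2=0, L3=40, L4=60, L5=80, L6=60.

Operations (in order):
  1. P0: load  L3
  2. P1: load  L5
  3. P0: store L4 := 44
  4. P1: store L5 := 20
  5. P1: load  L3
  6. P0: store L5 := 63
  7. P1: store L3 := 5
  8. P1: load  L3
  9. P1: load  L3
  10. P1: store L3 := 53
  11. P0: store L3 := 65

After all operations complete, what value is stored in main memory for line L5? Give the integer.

1. P0: load  L3  bus=[BusRd]  L3: P0=S P1=I  mem[L3]=40
2. P1: load  L5  bus=[BusRd]  L5: P0=I P1=S  mem[L5]=80
3. P0: store L4 := 44  bus=[BusRdX]  L4: P0=M P1=I  mem[L4]=60
4. P1: store L5 := 20  bus=[BusRdX]  L5: P0=I P1=M  mem[L5]=80
5. P1: load  L3  bus=[BusRd]  L3: P0=S P1=S  mem[L3]=40
6. P0: store L5 := 63  bus=[BusRdX,Flush]  L5: P0=M P1=I  mem[L5]=20
7. P1: store L3 := 5  bus=[BusRdX]  L3: P0=I P1=M  mem[L3]=40
8. P1: load  L3  bus=[-]  L3: P0=I P1=M  mem[L3]=40
9. P1: load  L3  bus=[-]  L3: P0=I P1=M  mem[L3]=40
10. P1: store L3 := 53  bus=[-]  L3: P0=I P1=M  mem[L3]=40
11. P0: store L3 := 65  bus=[BusRdX,Flush]  L3: P0=M P1=I  mem[L3]=53

memory[L5] = 20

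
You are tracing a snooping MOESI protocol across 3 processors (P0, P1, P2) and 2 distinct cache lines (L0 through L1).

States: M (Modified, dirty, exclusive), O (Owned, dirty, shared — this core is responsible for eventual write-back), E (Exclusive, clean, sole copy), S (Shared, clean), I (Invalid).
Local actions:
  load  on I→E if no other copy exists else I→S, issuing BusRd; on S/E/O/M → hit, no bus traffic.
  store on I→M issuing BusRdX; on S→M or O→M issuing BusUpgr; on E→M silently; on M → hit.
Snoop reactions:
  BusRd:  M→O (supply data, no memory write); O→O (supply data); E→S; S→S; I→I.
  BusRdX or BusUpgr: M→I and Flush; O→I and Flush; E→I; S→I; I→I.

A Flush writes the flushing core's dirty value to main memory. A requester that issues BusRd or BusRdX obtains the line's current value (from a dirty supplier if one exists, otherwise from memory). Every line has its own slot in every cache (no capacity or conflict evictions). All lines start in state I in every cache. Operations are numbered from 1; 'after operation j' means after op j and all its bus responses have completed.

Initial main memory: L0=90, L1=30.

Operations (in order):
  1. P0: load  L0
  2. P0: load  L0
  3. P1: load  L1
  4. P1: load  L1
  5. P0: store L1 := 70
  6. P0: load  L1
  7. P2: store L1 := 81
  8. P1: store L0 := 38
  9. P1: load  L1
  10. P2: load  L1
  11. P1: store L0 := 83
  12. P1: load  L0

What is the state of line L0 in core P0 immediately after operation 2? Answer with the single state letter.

[1] P0: load  L0 | P0:E(90), P1:I, P2:I | bus: BusRd
[2] P0: load  L0 | P0:E(90), P1:I, P2:I | bus: none
[3] P1: load  L1 | P0:I, P1:E(30), P2:I | bus: BusRd
[4] P1: load  L1 | P0:I, P1:E(30), P2:I | bus: none
[5] P0: store L1 := 70 | P0:M(70), P1:I, P2:I | bus: BusRdX
[6] P0: load  L1 | P0:M(70), P1:I, P2:I | bus: none
[7] P2: store L1 := 81 | P0:I, P1:I, P2:M(81) | bus: BusRdX,Flush
[8] P1: store L0 := 38 | P0:I, P1:M(38), P2:I | bus: BusRdX
[9] P1: load  L1 | P0:I, P1:S(81), P2:O(81) | bus: BusRd
[10] P2: load  L1 | P0:I, P1:S(81), P2:O(81) | bus: none
[11] P1: store L0 := 83 | P0:I, P1:M(83), P2:I | bus: none
[12] P1: load  L0 | P0:I, P1:M(83), P2:I | bus: none

state = E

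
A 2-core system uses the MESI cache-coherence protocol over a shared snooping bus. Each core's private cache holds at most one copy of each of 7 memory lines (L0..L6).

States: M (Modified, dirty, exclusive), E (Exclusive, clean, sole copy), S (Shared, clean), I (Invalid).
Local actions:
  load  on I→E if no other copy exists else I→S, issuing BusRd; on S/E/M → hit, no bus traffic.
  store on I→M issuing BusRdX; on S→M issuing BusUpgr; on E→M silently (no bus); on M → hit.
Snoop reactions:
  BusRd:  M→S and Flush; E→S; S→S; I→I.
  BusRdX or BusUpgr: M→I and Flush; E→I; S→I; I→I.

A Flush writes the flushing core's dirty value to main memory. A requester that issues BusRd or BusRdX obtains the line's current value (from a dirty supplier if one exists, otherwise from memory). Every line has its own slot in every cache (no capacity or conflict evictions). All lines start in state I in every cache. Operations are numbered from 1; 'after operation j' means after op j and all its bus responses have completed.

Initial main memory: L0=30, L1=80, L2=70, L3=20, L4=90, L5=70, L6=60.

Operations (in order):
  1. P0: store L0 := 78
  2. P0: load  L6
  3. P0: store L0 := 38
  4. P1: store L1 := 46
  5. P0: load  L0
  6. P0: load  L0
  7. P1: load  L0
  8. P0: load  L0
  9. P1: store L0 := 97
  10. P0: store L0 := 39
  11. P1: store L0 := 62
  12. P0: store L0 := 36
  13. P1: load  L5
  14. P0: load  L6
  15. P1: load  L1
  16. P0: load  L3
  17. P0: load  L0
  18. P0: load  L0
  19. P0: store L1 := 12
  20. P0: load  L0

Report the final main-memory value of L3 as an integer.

memory[L3] = 20

1. P0: store L0 := 78  bus=[BusRdX]  L0: P0=M P1=I  mem[L0]=30
2. P0: load  L6  bus=[BusRd]  L6: P0=E P1=I  mem[L6]=60
3. P0: store L0 := 38  bus=[-]  L0: P0=M P1=I  mem[L0]=30
4. P1: store L1 := 46  bus=[BusRdX]  L1: P0=I P1=M  mem[L1]=80
5. P0: load  L0  bus=[-]  L0: P0=M P1=I  mem[L0]=30
6. P0: load  L0  bus=[-]  L0: P0=M P1=I  mem[L0]=30
7. P1: load  L0  bus=[BusRd,Flush]  L0: P0=S P1=S  mem[L0]=38
8. P0: load  L0  bus=[-]  L0: P0=S P1=S  mem[L0]=38
9. P1: store L0 := 97  bus=[BusUpgr]  L0: P0=I P1=M  mem[L0]=38
10. P0: store L0 := 39  bus=[BusRdX,Flush]  L0: P0=M P1=I  mem[L0]=97
11. P1: store L0 := 62  bus=[BusRdX,Flush]  L0: P0=I P1=M  mem[L0]=39
12. P0: store L0 := 36  bus=[BusRdX,Flush]  L0: P0=M P1=I  mem[L0]=62
13. P1: load  L5  bus=[BusRd]  L5: P0=I P1=E  mem[L5]=70
14. P0: load  L6  bus=[-]  L6: P0=E P1=I  mem[L6]=60
15. P1: load  L1  bus=[-]  L1: P0=I P1=M  mem[L1]=80
16. P0: load  L3  bus=[BusRd]  L3: P0=E P1=I  mem[L3]=20
17. P0: load  L0  bus=[-]  L0: P0=M P1=I  mem[L0]=62
18. P0: load  L0  bus=[-]  L0: P0=M P1=I  mem[L0]=62
19. P0: store L1 := 12  bus=[BusRdX,Flush]  L1: P0=M P1=I  mem[L1]=46
20. P0: load  L0  bus=[-]  L0: P0=M P1=I  mem[L0]=62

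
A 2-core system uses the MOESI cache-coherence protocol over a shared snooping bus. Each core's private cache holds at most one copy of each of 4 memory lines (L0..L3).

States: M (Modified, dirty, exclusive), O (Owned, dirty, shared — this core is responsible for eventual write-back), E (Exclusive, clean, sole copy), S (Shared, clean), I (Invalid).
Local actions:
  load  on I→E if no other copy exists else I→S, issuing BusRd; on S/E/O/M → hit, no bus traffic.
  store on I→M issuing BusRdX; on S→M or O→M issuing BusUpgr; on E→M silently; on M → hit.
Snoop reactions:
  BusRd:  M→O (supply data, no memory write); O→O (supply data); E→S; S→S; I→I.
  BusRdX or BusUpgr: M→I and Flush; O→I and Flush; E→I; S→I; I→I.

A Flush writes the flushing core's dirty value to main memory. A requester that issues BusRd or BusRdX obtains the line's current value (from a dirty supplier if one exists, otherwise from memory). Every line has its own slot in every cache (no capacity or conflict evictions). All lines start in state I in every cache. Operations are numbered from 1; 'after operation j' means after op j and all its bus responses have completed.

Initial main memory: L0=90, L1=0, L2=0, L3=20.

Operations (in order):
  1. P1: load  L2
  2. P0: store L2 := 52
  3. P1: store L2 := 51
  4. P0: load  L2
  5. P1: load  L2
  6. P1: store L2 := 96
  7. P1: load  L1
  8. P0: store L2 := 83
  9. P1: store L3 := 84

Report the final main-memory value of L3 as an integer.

memory[L3] = 20

1. P1: load  L2  bus=[BusRd]  L2: P0=I P1=E  mem[L2]=0
2. P0: store L2 := 52  bus=[BusRdX]  L2: P0=M P1=I  mem[L2]=0
3. P1: store L2 := 51  bus=[BusRdX,Flush]  L2: P0=I P1=M  mem[L2]=52
4. P0: load  L2  bus=[BusRd]  L2: P0=S P1=O  mem[L2]=52
5. P1: load  L2  bus=[-]  L2: P0=S P1=O  mem[L2]=52
6. P1: store L2 := 96  bus=[BusUpgr]  L2: P0=I P1=M  mem[L2]=52
7. P1: load  L1  bus=[BusRd]  L1: P0=I P1=E  mem[L1]=0
8. P0: store L2 := 83  bus=[BusRdX,Flush]  L2: P0=M P1=I  mem[L2]=96
9. P1: store L3 := 84  bus=[BusRdX]  L3: P0=I P1=M  mem[L3]=20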